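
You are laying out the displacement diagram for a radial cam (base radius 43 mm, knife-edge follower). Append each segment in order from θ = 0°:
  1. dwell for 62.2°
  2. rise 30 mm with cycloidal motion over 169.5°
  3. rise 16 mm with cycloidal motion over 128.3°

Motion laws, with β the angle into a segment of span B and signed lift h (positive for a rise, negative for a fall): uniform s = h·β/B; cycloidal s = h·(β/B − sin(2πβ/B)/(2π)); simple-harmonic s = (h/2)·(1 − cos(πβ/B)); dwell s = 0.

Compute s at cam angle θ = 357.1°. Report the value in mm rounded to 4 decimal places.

seg 1 [0°–62.2°] dwell: s stays 0.0000
seg 2 [62.2°–231.7°] cycloidal, h=30: full span → s += 30 → s = 30.0000
seg 3 [231.7°–360°] cycloidal, h=16: θ=357.1° here. β=125.4, B=128.3. 16·(0.9774 − sin(2π·0.9774)/(2π)) = 15.9988 → s = 45.9988

45.9988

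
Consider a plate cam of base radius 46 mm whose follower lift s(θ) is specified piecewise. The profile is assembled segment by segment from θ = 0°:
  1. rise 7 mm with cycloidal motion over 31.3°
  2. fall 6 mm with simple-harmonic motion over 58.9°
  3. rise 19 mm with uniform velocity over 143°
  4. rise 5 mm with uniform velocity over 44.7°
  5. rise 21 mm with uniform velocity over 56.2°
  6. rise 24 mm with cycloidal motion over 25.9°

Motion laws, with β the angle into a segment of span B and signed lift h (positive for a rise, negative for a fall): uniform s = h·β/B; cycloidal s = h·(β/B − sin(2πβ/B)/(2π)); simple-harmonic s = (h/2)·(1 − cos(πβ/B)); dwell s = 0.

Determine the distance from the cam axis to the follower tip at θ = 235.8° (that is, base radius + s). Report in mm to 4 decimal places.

seg 1 [0°–31.3°] cycloidal, h=7: full span → s += 7 → s = 7.0000
seg 2 [31.3°–90.2°] simple-harmonic, h=-6: full span → s += -6 → s = 1.0000
seg 3 [90.2°–233.2°] uniform, h=19: full span → s += 19 → s = 20.0000
seg 4 [233.2°–277.9°] uniform, h=5: θ=235.8° here. β=2.6, B=44.7. 5·2.6/44.7 = 0.2908 → s = 20.2908
radial distance = base radius + s = 46 + 20.2908 = 66.2908

66.2908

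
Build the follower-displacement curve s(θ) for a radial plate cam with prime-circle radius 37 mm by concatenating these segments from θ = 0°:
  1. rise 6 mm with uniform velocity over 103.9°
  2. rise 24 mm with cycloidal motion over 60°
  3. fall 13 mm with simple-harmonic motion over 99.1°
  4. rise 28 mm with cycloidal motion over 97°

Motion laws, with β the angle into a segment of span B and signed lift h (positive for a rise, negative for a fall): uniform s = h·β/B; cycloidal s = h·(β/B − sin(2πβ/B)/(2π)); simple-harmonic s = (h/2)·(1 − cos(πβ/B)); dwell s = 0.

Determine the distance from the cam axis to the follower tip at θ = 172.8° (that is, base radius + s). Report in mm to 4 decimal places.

seg 1 [0°–103.9°] uniform, h=6: full span → s += 6 → s = 6.0000
seg 2 [103.9°–163.9°] cycloidal, h=24: full span → s += 24 → s = 30.0000
seg 3 [163.9°–263°] simple-harmonic, h=-13: θ=172.8° here. β=8.9, B=99.1. -13/2·(1 − cos(π·0.0898)) = -0.2570 → s = 29.7430
radial distance = base radius + s = 37 + 29.7430 = 66.7430

66.7430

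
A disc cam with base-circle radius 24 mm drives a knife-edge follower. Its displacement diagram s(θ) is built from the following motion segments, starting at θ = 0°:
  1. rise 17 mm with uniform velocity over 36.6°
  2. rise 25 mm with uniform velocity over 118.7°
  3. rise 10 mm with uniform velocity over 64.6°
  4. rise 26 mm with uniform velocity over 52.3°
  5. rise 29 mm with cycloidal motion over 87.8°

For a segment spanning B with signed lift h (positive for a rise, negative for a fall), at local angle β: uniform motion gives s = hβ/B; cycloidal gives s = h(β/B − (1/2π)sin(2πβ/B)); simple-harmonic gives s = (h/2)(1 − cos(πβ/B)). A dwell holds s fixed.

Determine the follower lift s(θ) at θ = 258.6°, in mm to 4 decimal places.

seg 1 [0°–36.6°] uniform, h=17: full span → s += 17 → s = 17.0000
seg 2 [36.6°–155.3°] uniform, h=25: full span → s += 25 → s = 42.0000
seg 3 [155.3°–219.9°] uniform, h=10: full span → s += 10 → s = 52.0000
seg 4 [219.9°–272.2°] uniform, h=26: θ=258.6° here. β=38.7, B=52.3. 26·38.7/52.3 = 19.2390 → s = 71.2390

71.2390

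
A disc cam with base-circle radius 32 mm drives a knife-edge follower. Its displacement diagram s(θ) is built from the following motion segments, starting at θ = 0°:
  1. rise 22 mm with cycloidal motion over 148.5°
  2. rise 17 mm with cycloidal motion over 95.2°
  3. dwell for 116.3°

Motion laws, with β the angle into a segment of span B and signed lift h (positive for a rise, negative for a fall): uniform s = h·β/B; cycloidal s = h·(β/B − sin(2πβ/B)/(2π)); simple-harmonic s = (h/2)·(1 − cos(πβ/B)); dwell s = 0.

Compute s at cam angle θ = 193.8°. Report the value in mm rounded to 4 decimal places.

seg 1 [0°–148.5°] cycloidal, h=22: full span → s += 22 → s = 22.0000
seg 2 [148.5°–243.7°] cycloidal, h=17: θ=193.8° here. β=45.3, B=95.2. 17·(0.4758 − sin(2π·0.4758)/(2π)) = 7.6801 → s = 29.6801

29.6801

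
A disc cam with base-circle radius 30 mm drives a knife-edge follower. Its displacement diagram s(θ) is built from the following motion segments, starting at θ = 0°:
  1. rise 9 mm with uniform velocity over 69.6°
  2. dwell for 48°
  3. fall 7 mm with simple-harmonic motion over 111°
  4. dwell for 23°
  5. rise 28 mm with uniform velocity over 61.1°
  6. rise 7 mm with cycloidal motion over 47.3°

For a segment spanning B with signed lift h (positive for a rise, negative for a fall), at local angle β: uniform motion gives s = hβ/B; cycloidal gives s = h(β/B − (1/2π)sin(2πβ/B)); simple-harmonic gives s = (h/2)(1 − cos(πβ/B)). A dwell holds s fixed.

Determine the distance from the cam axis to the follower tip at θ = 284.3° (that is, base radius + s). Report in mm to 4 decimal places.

seg 1 [0°–69.6°] uniform, h=9: full span → s += 9 → s = 9.0000
seg 2 [69.6°–117.6°] dwell: s stays 9.0000
seg 3 [117.6°–228.6°] simple-harmonic, h=-7: full span → s += -7 → s = 2.0000
seg 4 [228.6°–251.6°] dwell: s stays 2.0000
seg 5 [251.6°–312.7°] uniform, h=28: θ=284.3° here. β=32.7, B=61.1. 28·32.7/61.1 = 14.9853 → s = 16.9853
radial distance = base radius + s = 30 + 16.9853 = 46.9853

46.9853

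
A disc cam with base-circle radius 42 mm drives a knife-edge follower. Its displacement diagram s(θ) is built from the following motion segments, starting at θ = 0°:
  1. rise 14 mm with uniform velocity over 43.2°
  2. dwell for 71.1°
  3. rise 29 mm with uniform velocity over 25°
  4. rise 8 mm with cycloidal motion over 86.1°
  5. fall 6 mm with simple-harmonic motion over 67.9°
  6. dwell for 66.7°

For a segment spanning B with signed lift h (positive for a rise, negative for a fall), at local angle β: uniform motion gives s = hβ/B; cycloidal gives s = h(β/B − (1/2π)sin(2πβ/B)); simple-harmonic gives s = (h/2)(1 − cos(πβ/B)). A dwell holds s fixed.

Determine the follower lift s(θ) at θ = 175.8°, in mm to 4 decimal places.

seg 1 [0°–43.2°] uniform, h=14: full span → s += 14 → s = 14.0000
seg 2 [43.2°–114.3°] dwell: s stays 14.0000
seg 3 [114.3°–139.3°] uniform, h=29: full span → s += 29 → s = 43.0000
seg 4 [139.3°–225.4°] cycloidal, h=8: θ=175.8° here. β=36.5, B=86.1. 8·(0.4239 − sin(2π·0.4239)/(2π)) = 2.8057 → s = 45.8057

45.8057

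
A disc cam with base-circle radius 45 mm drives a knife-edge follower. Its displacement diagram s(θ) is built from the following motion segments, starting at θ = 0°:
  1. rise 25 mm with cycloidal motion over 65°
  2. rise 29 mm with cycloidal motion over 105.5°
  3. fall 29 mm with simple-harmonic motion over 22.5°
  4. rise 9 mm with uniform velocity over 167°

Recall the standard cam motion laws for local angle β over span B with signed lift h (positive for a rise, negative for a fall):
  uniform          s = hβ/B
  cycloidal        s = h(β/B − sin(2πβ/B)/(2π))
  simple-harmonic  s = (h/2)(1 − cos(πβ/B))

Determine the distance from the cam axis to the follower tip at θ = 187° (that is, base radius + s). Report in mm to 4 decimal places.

seg 1 [0°–65°] cycloidal, h=25: full span → s += 25 → s = 25.0000
seg 2 [65°–170.5°] cycloidal, h=29: full span → s += 29 → s = 54.0000
seg 3 [170.5°–193°] simple-harmonic, h=-29: θ=187° here. β=16.5, B=22.5. -29/2·(1 − cos(π·0.7333)) = -24.2024 → s = 29.7976
radial distance = base radius + s = 45 + 29.7976 = 74.7976

74.7976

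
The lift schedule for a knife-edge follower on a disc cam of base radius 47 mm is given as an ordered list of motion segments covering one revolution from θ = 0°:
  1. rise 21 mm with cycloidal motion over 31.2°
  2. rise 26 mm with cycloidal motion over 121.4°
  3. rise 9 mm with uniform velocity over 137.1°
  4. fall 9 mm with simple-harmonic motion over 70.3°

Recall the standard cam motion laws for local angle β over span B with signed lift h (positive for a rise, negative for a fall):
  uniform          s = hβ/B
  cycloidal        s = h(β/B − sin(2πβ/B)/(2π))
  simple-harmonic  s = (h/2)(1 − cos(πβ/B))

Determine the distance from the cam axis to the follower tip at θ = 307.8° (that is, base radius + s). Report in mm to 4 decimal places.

seg 1 [0°–31.2°] cycloidal, h=21: full span → s += 21 → s = 21.0000
seg 2 [31.2°–152.6°] cycloidal, h=26: full span → s += 26 → s = 47.0000
seg 3 [152.6°–289.7°] uniform, h=9: full span → s += 9 → s = 56.0000
seg 4 [289.7°–360°] simple-harmonic, h=-9: θ=307.8° here. β=18.1, B=70.3. -9/2·(1 − cos(π·0.2575)) = -1.3935 → s = 54.6065
radial distance = base radius + s = 47 + 54.6065 = 101.6065

101.6065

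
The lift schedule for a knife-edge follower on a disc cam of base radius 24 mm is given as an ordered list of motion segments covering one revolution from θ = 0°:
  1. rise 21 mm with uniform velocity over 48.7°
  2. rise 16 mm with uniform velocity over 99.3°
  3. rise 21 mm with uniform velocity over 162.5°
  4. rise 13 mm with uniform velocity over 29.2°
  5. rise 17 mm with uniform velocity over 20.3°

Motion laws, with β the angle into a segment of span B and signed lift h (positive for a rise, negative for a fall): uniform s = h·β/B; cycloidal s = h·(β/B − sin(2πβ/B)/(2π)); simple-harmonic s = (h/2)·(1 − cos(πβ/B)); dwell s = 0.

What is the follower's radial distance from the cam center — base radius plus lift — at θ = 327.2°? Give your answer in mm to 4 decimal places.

seg 1 [0°–48.7°] uniform, h=21: full span → s += 21 → s = 21.0000
seg 2 [48.7°–148°] uniform, h=16: full span → s += 16 → s = 37.0000
seg 3 [148°–310.5°] uniform, h=21: full span → s += 21 → s = 58.0000
seg 4 [310.5°–339.7°] uniform, h=13: θ=327.2° here. β=16.7, B=29.2. 13·16.7/29.2 = 7.4349 → s = 65.4349
radial distance = base radius + s = 24 + 65.4349 = 89.4349

89.4349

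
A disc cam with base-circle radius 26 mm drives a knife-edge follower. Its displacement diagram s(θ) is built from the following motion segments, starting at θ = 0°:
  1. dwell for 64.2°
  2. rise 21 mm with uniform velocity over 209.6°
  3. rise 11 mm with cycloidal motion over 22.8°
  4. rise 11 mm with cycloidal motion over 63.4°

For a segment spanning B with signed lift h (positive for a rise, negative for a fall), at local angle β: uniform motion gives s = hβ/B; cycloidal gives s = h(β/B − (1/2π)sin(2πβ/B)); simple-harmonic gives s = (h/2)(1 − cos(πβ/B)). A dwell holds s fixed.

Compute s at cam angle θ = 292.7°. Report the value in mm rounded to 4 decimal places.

seg 1 [0°–64.2°] dwell: s stays 0.0000
seg 2 [64.2°–273.8°] uniform, h=21: full span → s += 21 → s = 21.0000
seg 3 [273.8°–296.6°] cycloidal, h=11: θ=292.7° here. β=18.9, B=22.8. 11·(0.8289 − sin(2π·0.8289)/(2π)) = 10.6581 → s = 31.6581

31.6581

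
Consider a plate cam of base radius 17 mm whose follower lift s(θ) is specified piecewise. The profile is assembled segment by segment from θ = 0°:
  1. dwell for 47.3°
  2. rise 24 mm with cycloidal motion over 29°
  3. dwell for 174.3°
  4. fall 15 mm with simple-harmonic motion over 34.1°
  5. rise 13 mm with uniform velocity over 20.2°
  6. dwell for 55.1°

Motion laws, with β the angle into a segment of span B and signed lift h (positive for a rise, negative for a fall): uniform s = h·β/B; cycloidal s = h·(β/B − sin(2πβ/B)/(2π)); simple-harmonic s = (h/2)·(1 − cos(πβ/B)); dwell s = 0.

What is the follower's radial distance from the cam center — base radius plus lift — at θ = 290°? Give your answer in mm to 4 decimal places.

seg 1 [0°–47.3°] dwell: s stays 0.0000
seg 2 [47.3°–76.3°] cycloidal, h=24: full span → s += 24 → s = 24.0000
seg 3 [76.3°–250.6°] dwell: s stays 24.0000
seg 4 [250.6°–284.7°] simple-harmonic, h=-15: full span → s += -15 → s = 9.0000
seg 5 [284.7°–304.9°] uniform, h=13: θ=290° here. β=5.3, B=20.2. 13·5.3/20.2 = 3.4109 → s = 12.4109
radial distance = base radius + s = 17 + 12.4109 = 29.4109

29.4109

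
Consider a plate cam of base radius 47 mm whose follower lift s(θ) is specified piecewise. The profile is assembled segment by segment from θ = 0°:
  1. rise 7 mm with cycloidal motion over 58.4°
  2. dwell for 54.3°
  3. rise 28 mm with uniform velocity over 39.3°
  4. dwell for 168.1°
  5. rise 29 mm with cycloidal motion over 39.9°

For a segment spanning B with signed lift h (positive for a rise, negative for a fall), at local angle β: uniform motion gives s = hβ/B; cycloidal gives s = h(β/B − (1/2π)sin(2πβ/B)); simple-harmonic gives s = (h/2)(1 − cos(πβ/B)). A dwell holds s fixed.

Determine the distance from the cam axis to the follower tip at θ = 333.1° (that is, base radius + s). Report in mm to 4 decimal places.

seg 1 [0°–58.4°] cycloidal, h=7: full span → s += 7 → s = 7.0000
seg 2 [58.4°–112.7°] dwell: s stays 7.0000
seg 3 [112.7°–152°] uniform, h=28: full span → s += 28 → s = 35.0000
seg 4 [152°–320.1°] dwell: s stays 35.0000
seg 5 [320.1°–360°] cycloidal, h=29: θ=333.1° here. β=13, B=39.9. 29·(0.3258 − sin(2π·0.3258)/(2π)) = 5.3470 → s = 40.3470
radial distance = base radius + s = 47 + 40.3470 = 87.3470

87.3470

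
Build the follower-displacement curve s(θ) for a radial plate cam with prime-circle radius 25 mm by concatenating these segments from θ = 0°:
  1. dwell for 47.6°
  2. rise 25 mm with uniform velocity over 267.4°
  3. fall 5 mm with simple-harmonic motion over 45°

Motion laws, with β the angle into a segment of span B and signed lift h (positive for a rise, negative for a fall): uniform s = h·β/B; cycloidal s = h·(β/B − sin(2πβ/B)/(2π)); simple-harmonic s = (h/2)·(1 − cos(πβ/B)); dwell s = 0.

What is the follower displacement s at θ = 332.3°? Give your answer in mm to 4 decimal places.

seg 1 [0°–47.6°] dwell: s stays 0.0000
seg 2 [47.6°–315°] uniform, h=25: full span → s += 25 → s = 25.0000
seg 3 [315°–360°] simple-harmonic, h=-5: θ=332.3° here. β=17.3, B=45. -5/2·(1 − cos(π·0.3844)) = -1.6122 → s = 23.3878

23.3878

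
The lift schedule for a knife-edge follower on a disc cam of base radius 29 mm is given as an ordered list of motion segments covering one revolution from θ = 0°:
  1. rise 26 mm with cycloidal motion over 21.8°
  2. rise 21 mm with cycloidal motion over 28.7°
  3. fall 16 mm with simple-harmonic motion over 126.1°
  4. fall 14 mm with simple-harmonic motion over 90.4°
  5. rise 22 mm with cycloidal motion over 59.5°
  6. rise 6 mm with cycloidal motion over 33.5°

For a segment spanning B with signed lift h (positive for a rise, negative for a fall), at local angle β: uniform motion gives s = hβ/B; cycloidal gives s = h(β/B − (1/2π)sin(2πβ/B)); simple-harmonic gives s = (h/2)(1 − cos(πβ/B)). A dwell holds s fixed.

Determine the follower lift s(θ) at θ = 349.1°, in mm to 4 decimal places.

seg 1 [0°–21.8°] cycloidal, h=26: full span → s += 26 → s = 26.0000
seg 2 [21.8°–50.5°] cycloidal, h=21: full span → s += 21 → s = 47.0000
seg 3 [50.5°–176.6°] simple-harmonic, h=-16: full span → s += -16 → s = 31.0000
seg 4 [176.6°–267°] simple-harmonic, h=-14: full span → s += -14 → s = 17.0000
seg 5 [267°–326.5°] cycloidal, h=22: full span → s += 22 → s = 39.0000
seg 6 [326.5°–360°] cycloidal, h=6: θ=349.1° here. β=22.6, B=33.5. 6·(0.6746 − sin(2π·0.6746)/(2π)) = 4.8976 → s = 43.8976

43.8976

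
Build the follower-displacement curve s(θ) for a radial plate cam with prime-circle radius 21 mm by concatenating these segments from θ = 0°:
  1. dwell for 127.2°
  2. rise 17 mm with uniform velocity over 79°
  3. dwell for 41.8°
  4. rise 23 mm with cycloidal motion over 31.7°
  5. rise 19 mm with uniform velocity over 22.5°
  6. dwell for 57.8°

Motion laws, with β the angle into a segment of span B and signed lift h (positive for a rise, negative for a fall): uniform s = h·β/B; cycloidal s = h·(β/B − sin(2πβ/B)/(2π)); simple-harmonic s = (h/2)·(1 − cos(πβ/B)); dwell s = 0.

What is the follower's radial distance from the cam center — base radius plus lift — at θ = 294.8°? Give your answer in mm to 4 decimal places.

seg 1 [0°–127.2°] dwell: s stays 0.0000
seg 2 [127.2°–206.2°] uniform, h=17: full span → s += 17 → s = 17.0000
seg 3 [206.2°–248°] dwell: s stays 17.0000
seg 4 [248°–279.7°] cycloidal, h=23: full span → s += 23 → s = 40.0000
seg 5 [279.7°–302.2°] uniform, h=19: θ=294.8° here. β=15.1, B=22.5. 19·15.1/22.5 = 12.7511 → s = 52.7511
radial distance = base radius + s = 21 + 52.7511 = 73.7511

73.7511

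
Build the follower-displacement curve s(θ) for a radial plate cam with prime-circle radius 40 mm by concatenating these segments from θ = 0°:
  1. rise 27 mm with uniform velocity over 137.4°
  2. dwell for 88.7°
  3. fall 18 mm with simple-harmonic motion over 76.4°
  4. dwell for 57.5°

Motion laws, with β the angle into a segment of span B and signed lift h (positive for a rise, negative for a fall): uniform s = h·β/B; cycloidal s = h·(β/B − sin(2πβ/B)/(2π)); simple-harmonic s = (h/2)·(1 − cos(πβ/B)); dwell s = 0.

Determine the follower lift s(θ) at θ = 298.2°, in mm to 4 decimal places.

seg 1 [0°–137.4°] uniform, h=27: full span → s += 27 → s = 27.0000
seg 2 [137.4°–226.1°] dwell: s stays 27.0000
seg 3 [226.1°–302.5°] simple-harmonic, h=-18: θ=298.2° here. β=72.1, B=76.4. -18/2·(1 − cos(π·0.9437)) = -17.8597 → s = 9.1403

9.1403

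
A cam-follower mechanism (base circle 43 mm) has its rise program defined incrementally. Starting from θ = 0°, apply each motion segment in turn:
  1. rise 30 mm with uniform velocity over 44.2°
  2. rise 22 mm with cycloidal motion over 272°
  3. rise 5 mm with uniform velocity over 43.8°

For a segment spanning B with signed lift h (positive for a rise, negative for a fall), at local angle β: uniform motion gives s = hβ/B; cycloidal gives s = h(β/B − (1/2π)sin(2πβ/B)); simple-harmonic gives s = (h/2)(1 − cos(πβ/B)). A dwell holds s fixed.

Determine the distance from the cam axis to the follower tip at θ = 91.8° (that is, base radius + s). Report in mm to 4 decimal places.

seg 1 [0°–44.2°] uniform, h=30: full span → s += 30 → s = 30.0000
seg 2 [44.2°–316.2°] cycloidal, h=22: θ=91.8° here. β=47.6, B=272. 22·(0.1750 − sin(2π·0.1750)/(2π)) = 0.7302 → s = 30.7302
radial distance = base radius + s = 43 + 30.7302 = 73.7302

73.7302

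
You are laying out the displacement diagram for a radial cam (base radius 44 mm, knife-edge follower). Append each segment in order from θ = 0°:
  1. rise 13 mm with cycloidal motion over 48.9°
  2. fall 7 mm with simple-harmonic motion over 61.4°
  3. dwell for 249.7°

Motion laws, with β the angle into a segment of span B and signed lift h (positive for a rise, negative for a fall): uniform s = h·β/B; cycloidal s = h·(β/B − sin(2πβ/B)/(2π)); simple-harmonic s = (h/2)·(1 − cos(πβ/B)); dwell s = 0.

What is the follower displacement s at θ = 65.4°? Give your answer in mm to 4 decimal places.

seg 1 [0°–48.9°] cycloidal, h=13: full span → s += 13 → s = 13.0000
seg 2 [48.9°–110.3°] simple-harmonic, h=-7: θ=65.4° here. β=16.5, B=61.4. -7/2·(1 − cos(π·0.2687)) = -1.1749 → s = 11.8251

11.8251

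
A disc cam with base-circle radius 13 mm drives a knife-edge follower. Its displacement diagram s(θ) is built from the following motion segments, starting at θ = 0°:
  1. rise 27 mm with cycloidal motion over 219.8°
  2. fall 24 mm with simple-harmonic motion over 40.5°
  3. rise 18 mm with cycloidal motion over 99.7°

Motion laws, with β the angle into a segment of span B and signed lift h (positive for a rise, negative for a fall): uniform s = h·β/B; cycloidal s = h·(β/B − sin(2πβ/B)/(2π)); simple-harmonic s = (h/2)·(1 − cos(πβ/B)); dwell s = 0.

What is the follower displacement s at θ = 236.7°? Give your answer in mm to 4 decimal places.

seg 1 [0°–219.8°] cycloidal, h=27: full span → s += 27 → s = 27.0000
seg 2 [219.8°–260.3°] simple-harmonic, h=-24: θ=236.7° here. β=16.9, B=40.5. -24/2·(1 − cos(π·0.4173)) = -8.9167 → s = 18.0833

18.0833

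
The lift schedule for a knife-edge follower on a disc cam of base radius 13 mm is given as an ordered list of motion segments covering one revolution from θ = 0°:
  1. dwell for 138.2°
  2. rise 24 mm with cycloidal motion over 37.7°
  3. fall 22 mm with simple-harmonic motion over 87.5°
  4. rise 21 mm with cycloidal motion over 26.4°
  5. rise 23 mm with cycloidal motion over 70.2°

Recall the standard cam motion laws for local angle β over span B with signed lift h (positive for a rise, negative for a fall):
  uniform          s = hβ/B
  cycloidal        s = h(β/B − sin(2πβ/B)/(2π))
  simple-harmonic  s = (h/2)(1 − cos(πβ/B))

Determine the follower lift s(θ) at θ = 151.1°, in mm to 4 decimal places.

seg 1 [0°–138.2°] dwell: s stays 0.0000
seg 2 [138.2°–175.9°] cycloidal, h=24: θ=151.1° here. β=12.9, B=37.7. 24·(0.3422 − sin(2π·0.3422)/(2π)) = 5.0154 → s = 5.0154

5.0154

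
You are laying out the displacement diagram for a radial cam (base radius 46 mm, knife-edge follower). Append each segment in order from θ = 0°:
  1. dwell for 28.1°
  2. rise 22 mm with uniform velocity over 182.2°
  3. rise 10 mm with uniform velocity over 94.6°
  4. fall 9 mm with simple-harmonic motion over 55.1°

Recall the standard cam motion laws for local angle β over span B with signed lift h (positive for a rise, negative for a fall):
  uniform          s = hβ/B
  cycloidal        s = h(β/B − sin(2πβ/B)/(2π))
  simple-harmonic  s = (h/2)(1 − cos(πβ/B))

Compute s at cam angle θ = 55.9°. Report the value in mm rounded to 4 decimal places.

seg 1 [0°–28.1°] dwell: s stays 0.0000
seg 2 [28.1°–210.3°] uniform, h=22: θ=55.9° here. β=27.8, B=182.2. 22·27.8/182.2 = 3.3568 → s = 3.3568

3.3568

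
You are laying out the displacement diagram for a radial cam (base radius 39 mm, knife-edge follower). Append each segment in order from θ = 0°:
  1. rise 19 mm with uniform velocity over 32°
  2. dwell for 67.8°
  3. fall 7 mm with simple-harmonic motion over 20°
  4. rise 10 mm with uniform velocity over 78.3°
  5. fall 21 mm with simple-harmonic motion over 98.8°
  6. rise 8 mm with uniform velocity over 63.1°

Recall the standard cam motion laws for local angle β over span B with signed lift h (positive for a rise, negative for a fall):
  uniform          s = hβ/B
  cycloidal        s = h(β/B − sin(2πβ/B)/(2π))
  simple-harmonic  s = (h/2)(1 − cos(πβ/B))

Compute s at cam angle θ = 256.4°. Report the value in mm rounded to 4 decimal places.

seg 1 [0°–32°] uniform, h=19: full span → s += 19 → s = 19.0000
seg 2 [32°–99.8°] dwell: s stays 19.0000
seg 3 [99.8°–119.8°] simple-harmonic, h=-7: full span → s += -7 → s = 12.0000
seg 4 [119.8°–198.1°] uniform, h=10: full span → s += 10 → s = 22.0000
seg 5 [198.1°–296.9°] simple-harmonic, h=-21: θ=256.4° here. β=58.3, B=98.8. -21/2·(1 − cos(π·0.5901)) = -13.4320 → s = 8.5680

8.5680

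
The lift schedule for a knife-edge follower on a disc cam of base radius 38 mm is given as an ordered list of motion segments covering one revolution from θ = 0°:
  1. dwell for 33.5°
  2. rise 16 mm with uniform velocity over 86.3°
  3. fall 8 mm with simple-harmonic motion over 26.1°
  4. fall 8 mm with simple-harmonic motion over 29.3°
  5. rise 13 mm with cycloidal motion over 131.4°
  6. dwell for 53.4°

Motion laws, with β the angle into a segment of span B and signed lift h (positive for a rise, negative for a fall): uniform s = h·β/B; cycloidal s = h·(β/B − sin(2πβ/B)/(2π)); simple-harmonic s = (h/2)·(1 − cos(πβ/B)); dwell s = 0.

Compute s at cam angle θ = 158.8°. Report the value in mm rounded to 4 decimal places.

seg 1 [0°–33.5°] dwell: s stays 0.0000
seg 2 [33.5°–119.8°] uniform, h=16: full span → s += 16 → s = 16.0000
seg 3 [119.8°–145.9°] simple-harmonic, h=-8: full span → s += -8 → s = 8.0000
seg 4 [145.9°–175.2°] simple-harmonic, h=-8: θ=158.8° here. β=12.9, B=29.3. -8/2·(1 − cos(π·0.4403)) = -3.2538 → s = 4.7462

4.7462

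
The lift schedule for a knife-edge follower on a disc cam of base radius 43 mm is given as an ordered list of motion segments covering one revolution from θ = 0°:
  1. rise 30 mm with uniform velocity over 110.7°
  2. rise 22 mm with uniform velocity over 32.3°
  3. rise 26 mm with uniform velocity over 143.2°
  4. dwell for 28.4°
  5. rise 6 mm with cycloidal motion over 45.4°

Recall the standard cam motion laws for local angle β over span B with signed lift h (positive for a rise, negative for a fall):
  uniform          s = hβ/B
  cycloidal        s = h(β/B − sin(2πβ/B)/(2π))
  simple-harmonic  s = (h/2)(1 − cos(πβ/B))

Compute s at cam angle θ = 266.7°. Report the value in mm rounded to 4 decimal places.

seg 1 [0°–110.7°] uniform, h=30: full span → s += 30 → s = 30.0000
seg 2 [110.7°–143°] uniform, h=22: full span → s += 22 → s = 52.0000
seg 3 [143°–286.2°] uniform, h=26: θ=266.7° here. β=123.7, B=143.2. 26·123.7/143.2 = 22.4595 → s = 74.4595

74.4595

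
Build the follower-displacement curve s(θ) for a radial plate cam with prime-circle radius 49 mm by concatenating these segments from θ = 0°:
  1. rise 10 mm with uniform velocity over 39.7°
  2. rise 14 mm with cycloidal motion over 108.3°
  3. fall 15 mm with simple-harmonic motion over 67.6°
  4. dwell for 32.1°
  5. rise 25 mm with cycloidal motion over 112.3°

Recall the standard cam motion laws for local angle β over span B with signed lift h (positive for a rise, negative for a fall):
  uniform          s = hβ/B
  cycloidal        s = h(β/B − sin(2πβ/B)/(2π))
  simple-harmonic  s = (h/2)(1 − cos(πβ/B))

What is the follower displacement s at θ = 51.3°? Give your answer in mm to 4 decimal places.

seg 1 [0°–39.7°] uniform, h=10: full span → s += 10 → s = 10.0000
seg 2 [39.7°–148°] cycloidal, h=14: θ=51.3° here. β=11.6, B=108.3. 14·(0.1071 − sin(2π·0.1071)/(2π)) = 0.1107 → s = 10.1107

10.1107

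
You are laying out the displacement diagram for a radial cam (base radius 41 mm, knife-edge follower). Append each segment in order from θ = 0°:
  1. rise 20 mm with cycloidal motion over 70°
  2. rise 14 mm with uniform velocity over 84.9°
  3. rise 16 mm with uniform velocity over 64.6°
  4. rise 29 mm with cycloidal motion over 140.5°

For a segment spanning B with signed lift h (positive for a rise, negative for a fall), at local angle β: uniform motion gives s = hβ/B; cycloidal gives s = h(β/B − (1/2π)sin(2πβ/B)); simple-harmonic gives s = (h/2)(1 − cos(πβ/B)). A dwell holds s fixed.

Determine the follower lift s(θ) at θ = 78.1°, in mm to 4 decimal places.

seg 1 [0°–70°] cycloidal, h=20: full span → s += 20 → s = 20.0000
seg 2 [70°–154.9°] uniform, h=14: θ=78.1° here. β=8.1, B=84.9. 14·8.1/84.9 = 1.3357 → s = 21.3357

21.3357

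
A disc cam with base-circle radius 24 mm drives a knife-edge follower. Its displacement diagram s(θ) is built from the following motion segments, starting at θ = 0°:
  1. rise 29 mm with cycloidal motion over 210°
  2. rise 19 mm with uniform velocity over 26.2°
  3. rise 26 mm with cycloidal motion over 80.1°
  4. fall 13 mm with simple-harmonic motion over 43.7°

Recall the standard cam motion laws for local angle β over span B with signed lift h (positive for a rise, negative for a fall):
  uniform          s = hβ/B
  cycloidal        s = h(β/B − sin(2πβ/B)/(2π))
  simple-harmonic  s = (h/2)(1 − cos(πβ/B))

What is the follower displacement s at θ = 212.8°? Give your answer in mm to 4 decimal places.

seg 1 [0°–210°] cycloidal, h=29: full span → s += 29 → s = 29.0000
seg 2 [210°–236.2°] uniform, h=19: θ=212.8° here. β=2.8, B=26.2. 19·2.8/26.2 = 2.0305 → s = 31.0305

31.0305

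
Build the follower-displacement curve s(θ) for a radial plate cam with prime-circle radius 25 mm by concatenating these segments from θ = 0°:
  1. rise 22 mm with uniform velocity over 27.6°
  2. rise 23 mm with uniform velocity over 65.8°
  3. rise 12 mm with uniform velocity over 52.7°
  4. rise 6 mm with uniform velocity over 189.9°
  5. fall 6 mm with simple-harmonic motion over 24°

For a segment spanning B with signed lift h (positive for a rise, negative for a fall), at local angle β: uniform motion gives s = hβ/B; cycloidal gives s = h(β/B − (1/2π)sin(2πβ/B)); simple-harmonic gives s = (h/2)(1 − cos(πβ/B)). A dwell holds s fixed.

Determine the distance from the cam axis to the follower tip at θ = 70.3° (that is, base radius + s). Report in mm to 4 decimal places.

seg 1 [0°–27.6°] uniform, h=22: full span → s += 22 → s = 22.0000
seg 2 [27.6°–93.4°] uniform, h=23: θ=70.3° here. β=42.7, B=65.8. 23·42.7/65.8 = 14.9255 → s = 36.9255
radial distance = base radius + s = 25 + 36.9255 = 61.9255

61.9255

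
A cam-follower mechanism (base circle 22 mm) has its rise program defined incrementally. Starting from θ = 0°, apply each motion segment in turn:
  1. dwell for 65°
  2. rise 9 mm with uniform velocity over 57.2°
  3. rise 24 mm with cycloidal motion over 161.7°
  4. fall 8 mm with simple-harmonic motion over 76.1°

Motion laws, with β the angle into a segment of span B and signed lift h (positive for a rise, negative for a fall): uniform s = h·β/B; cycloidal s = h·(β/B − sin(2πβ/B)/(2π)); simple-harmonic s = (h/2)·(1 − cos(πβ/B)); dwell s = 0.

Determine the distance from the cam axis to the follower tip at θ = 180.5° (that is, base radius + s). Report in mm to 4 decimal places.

seg 1 [0°–65°] dwell: s stays 0.0000
seg 2 [65°–122.2°] uniform, h=9: full span → s += 9 → s = 9.0000
seg 3 [122.2°–283.9°] cycloidal, h=24: θ=180.5° here. β=58.3, B=161.7. 24·(0.3605 − sin(2π·0.3605)/(2π)) = 5.7183 → s = 14.7183
radial distance = base radius + s = 22 + 14.7183 = 36.7183

36.7183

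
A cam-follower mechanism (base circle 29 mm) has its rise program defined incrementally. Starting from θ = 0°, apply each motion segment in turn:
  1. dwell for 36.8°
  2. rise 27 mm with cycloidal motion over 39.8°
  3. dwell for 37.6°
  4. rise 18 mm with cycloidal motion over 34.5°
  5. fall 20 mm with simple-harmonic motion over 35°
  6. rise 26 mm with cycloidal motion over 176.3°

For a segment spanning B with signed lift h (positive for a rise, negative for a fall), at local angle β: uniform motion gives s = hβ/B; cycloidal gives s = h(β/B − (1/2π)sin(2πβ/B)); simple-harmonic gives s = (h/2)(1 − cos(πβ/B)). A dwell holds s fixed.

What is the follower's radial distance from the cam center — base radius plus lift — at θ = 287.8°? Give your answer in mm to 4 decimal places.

seg 1 [0°–36.8°] dwell: s stays 0.0000
seg 2 [36.8°–76.6°] cycloidal, h=27: full span → s += 27 → s = 27.0000
seg 3 [76.6°–114.2°] dwell: s stays 27.0000
seg 4 [114.2°–148.7°] cycloidal, h=18: full span → s += 18 → s = 45.0000
seg 5 [148.7°–183.7°] simple-harmonic, h=-20: full span → s += -20 → s = 25.0000
seg 6 [183.7°–360°] cycloidal, h=26: θ=287.8° here. β=104.1, B=176.3. 26·(0.5905 − sin(2π·0.5905)/(2π)) = 17.5798 → s = 42.5798
radial distance = base radius + s = 29 + 42.5798 = 71.5798

71.5798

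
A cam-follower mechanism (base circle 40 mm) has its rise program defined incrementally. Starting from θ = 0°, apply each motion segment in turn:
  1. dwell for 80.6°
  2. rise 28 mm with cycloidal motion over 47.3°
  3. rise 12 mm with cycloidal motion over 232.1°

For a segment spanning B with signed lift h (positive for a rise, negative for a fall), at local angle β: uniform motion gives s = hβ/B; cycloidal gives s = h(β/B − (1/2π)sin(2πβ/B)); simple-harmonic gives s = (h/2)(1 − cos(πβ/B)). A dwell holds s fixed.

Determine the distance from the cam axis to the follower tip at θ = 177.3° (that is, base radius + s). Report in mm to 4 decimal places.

seg 1 [0°–80.6°] dwell: s stays 0.0000
seg 2 [80.6°–127.9°] cycloidal, h=28: full span → s += 28 → s = 28.0000
seg 3 [127.9°–360°] cycloidal, h=12: θ=177.3° here. β=49.4, B=232.1. 12·(0.2128 − sin(2π·0.2128)/(2π)) = 0.6960 → s = 28.6960
radial distance = base radius + s = 40 + 28.6960 = 68.6960

68.6960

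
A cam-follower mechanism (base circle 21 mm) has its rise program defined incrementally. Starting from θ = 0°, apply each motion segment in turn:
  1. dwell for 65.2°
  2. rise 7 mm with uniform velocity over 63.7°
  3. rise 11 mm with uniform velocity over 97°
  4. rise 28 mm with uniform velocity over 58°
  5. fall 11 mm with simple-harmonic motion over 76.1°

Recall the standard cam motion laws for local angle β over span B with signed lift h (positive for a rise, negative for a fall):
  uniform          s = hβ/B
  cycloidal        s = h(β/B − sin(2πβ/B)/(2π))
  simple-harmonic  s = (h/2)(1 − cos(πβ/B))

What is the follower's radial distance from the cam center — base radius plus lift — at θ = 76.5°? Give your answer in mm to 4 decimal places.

seg 1 [0°–65.2°] dwell: s stays 0.0000
seg 2 [65.2°–128.9°] uniform, h=7: θ=76.5° here. β=11.3, B=63.7. 7·11.3/63.7 = 1.2418 → s = 1.2418
radial distance = base radius + s = 21 + 1.2418 = 22.2418

22.2418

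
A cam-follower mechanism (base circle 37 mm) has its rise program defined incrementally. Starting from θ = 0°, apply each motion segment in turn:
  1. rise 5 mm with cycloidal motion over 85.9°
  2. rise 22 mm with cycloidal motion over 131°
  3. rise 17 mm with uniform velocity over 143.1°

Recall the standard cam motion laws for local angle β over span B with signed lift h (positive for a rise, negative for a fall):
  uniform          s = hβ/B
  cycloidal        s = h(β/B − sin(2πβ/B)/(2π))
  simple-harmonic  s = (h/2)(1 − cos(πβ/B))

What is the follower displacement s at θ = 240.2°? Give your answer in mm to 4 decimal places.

seg 1 [0°–85.9°] cycloidal, h=5: full span → s += 5 → s = 5.0000
seg 2 [85.9°–216.9°] cycloidal, h=22: full span → s += 22 → s = 27.0000
seg 3 [216.9°–360°] uniform, h=17: θ=240.2° here. β=23.3, B=143.1. 17·23.3/143.1 = 2.7680 → s = 29.7680

29.7680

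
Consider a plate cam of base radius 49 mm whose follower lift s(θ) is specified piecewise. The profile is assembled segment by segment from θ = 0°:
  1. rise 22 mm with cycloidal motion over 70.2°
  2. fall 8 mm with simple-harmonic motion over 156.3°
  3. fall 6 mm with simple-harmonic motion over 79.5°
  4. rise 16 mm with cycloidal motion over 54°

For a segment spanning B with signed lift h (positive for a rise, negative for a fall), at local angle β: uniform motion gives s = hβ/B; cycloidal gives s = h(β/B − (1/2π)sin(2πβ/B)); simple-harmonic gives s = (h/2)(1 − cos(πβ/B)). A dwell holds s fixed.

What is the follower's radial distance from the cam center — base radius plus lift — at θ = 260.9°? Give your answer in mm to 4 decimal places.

seg 1 [0°–70.2°] cycloidal, h=22: full span → s += 22 → s = 22.0000
seg 2 [70.2°–226.5°] simple-harmonic, h=-8: full span → s += -8 → s = 14.0000
seg 3 [226.5°–306°] simple-harmonic, h=-6: θ=260.9° here. β=34.4, B=79.5. -6/2·(1 − cos(π·0.4327)) = -2.3705 → s = 11.6295
radial distance = base radius + s = 49 + 11.6295 = 60.6295

60.6295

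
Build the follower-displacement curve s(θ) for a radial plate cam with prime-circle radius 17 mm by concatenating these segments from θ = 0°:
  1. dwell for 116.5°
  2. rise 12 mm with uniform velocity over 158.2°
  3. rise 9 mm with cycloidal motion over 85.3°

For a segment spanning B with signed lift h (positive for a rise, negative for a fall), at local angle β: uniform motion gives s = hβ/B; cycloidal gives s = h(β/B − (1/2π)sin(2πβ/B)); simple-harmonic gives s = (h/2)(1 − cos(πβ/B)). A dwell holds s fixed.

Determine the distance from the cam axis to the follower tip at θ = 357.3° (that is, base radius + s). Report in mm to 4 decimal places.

seg 1 [0°–116.5°] dwell: s stays 0.0000
seg 2 [116.5°–274.7°] uniform, h=12: full span → s += 12 → s = 12.0000
seg 3 [274.7°–360°] cycloidal, h=9: θ=357.3° here. β=82.6, B=85.3. 9·(0.9683 − sin(2π·0.9683)/(2π)) = 8.9981 → s = 20.9981
radial distance = base radius + s = 17 + 20.9981 = 37.9981

37.9981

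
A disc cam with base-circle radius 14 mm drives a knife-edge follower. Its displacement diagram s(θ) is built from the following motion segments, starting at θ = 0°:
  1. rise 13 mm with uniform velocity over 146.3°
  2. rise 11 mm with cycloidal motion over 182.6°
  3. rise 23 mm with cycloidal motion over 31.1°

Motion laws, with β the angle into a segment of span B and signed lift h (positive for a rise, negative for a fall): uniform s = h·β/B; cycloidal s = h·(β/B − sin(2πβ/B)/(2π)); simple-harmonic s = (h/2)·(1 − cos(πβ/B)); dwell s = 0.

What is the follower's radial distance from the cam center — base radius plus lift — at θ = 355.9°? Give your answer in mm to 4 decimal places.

seg 1 [0°–146.3°] uniform, h=13: full span → s += 13 → s = 13.0000
seg 2 [146.3°–328.9°] cycloidal, h=11: full span → s += 11 → s = 24.0000
seg 3 [328.9°–360°] cycloidal, h=23: θ=355.9° here. β=27, B=31.1. 23·(0.8682 − sin(2π·0.8682)/(2π)) = 22.6650 → s = 46.6650
radial distance = base radius + s = 14 + 46.6650 = 60.6650

60.6650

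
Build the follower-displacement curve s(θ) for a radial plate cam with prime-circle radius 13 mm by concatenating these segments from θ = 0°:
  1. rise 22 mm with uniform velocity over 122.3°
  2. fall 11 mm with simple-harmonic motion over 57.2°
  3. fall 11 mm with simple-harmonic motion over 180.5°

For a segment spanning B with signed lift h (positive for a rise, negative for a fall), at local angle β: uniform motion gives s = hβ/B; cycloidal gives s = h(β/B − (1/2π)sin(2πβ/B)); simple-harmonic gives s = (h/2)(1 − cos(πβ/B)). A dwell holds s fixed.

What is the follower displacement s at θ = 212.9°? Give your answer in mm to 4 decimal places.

seg 1 [0°–122.3°] uniform, h=22: full span → s += 22 → s = 22.0000
seg 2 [122.3°–179.5°] simple-harmonic, h=-11: full span → s += -11 → s = 11.0000
seg 3 [179.5°–360°] simple-harmonic, h=-11: θ=212.9° here. β=33.4, B=180.5. -11/2·(1 − cos(π·0.1850)) = -0.9035 → s = 10.0965

10.0965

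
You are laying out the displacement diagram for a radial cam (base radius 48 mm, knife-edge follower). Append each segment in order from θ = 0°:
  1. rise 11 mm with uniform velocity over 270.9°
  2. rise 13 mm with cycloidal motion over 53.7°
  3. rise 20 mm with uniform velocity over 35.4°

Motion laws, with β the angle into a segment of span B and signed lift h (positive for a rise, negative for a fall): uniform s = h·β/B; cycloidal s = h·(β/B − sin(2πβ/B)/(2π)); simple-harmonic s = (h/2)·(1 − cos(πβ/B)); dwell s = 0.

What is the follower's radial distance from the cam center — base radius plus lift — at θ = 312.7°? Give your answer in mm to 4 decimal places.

seg 1 [0°–270.9°] uniform, h=11: full span → s += 11 → s = 11.0000
seg 2 [270.9°–324.6°] cycloidal, h=13: θ=312.7° here. β=41.8, B=53.7. 13·(0.7784 − sin(2π·0.7784)/(2π)) = 12.1553 → s = 23.1553
radial distance = base radius + s = 48 + 23.1553 = 71.1553

71.1553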